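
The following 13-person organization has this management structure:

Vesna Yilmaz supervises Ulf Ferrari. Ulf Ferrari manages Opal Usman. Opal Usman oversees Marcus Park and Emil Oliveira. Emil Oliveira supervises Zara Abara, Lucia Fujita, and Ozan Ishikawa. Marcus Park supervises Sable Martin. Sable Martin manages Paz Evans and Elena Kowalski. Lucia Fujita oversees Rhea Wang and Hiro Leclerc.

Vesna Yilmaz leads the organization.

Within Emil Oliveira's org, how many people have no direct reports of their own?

The people in Emil Oliveira's organization with no one reporting to them are Ozan Ishikawa, Rhea Wang, Hiro Leclerc, Zara Abara. That is 4.

4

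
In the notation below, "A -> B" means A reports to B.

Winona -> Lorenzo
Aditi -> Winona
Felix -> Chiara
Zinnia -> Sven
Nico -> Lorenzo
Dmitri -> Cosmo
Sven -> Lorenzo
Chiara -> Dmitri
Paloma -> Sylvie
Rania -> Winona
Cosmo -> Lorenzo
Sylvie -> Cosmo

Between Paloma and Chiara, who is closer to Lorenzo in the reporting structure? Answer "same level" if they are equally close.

same level

Both Paloma and Chiara are 3 levels below Lorenzo.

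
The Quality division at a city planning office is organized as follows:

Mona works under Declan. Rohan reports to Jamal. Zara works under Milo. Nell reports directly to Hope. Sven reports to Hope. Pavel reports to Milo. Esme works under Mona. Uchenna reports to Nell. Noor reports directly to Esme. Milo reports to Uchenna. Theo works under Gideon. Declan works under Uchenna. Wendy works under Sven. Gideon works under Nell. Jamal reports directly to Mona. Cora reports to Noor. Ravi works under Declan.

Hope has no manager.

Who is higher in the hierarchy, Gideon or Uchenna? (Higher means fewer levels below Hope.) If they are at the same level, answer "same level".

Both Gideon and Uchenna are 2 levels below Hope.

same level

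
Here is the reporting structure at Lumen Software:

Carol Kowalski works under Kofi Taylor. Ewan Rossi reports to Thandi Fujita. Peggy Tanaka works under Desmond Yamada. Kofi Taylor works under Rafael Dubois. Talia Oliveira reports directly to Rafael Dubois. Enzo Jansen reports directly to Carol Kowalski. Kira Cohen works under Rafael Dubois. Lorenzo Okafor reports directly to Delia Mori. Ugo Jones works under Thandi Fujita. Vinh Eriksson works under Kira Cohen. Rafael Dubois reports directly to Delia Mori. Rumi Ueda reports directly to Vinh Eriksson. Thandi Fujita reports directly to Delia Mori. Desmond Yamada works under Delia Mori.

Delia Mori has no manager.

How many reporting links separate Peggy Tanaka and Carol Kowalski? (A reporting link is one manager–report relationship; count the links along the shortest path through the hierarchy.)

Peggy Tanaka is 2 levels below Delia Mori, and Carol Kowalski is 3 levels below Delia Mori (their lowest common manager). The shortest path runs up from Peggy Tanaka to Delia Mori and back down to Carol Kowalski: 2 + 3 = 5 links.

5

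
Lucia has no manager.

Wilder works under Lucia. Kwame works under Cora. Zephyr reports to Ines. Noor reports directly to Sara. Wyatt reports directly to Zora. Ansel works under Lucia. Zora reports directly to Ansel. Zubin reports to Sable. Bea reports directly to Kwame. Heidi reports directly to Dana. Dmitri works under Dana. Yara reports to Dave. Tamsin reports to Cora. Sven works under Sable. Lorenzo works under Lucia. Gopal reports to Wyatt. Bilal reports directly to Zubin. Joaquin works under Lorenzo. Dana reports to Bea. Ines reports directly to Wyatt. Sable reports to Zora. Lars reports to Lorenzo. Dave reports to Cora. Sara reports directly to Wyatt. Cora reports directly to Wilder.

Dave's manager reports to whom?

Dave reports to Cora, and Cora reports to Wilder. So Dave's skip-level manager is Wilder.

Wilder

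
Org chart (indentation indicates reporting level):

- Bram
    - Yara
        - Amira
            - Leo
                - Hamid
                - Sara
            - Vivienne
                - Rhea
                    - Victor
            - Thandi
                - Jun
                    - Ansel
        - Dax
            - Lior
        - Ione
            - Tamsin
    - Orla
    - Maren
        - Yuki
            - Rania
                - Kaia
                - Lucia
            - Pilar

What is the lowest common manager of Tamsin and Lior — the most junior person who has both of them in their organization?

Tamsin's chain of managers is Ione, Yara, Bram. Lior's chain of managers is Dax, Yara, Bram. The first manager that appears in both chains is Yara.

Yara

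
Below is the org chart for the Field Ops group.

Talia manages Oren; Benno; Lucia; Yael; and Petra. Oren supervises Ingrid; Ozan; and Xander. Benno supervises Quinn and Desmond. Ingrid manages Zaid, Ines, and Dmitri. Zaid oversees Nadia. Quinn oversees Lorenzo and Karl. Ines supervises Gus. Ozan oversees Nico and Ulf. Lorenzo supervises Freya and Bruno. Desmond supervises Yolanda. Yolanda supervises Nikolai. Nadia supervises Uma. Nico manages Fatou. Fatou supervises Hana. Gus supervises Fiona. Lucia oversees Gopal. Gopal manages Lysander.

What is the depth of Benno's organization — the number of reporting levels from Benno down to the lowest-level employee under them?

3

The longest chain under Benno runs Benno → Desmond → Yolanda → Nikolai, which is 3 levels below Benno.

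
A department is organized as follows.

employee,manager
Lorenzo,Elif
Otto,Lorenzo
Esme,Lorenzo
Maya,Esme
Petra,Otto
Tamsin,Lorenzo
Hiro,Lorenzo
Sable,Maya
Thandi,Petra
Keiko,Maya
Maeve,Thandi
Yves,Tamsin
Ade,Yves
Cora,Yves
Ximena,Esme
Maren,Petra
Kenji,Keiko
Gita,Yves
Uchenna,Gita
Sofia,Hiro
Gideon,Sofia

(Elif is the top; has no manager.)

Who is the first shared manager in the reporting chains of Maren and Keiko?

Maren's chain of managers is Petra, Otto, Lorenzo, Elif. Keiko's chain of managers is Maya, Esme, Lorenzo, Elif. The first manager that appears in both chains is Lorenzo.

Lorenzo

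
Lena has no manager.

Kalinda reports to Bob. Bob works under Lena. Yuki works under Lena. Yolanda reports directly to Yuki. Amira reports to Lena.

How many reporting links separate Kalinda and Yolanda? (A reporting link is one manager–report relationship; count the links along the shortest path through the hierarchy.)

Kalinda is 2 levels below Lena, and Yolanda is 2 levels below Lena (their lowest common manager). The shortest path runs up from Kalinda to Lena and back down to Yolanda: 2 + 2 = 4 links.

4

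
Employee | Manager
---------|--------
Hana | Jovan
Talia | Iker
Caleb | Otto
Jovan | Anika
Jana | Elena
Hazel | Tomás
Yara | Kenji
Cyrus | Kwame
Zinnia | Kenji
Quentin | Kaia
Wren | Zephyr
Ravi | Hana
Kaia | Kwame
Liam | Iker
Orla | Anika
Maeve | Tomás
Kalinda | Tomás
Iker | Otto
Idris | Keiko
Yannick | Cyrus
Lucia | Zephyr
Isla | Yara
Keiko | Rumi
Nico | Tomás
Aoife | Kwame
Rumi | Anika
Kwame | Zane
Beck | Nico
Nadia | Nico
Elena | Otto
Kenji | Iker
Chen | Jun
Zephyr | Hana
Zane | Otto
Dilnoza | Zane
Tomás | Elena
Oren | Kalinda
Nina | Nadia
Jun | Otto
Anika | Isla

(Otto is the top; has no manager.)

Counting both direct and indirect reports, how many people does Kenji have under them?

14

Kenji directly manages Yara, Zinnia. Under Yara: Isla, Anika, Orla, Rumi, Keiko, Idris, Jovan, Hana, Ravi, Zephyr, Wren, Lucia (12). Zinnia has no reports. So Kenji's organization is 2 direct reports plus everyone under them: 13 + 1 = 14.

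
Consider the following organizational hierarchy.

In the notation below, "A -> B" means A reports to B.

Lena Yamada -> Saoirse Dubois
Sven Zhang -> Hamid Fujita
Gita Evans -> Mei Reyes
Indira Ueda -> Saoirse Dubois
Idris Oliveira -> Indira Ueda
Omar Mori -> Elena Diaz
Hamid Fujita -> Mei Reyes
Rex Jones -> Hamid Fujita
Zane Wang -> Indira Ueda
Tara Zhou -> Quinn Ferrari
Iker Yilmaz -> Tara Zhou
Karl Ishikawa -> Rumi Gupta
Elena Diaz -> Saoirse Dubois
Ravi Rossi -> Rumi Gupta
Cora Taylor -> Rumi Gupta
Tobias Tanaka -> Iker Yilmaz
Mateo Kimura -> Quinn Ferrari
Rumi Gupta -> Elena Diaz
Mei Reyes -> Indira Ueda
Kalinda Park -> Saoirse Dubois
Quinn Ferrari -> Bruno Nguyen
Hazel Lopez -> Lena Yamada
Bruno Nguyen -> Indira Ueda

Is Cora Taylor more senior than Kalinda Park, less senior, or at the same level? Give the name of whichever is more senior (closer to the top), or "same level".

Cora Taylor is 3 levels below Saoirse Dubois; Kalinda Park is 1. Kalinda Park is higher.

Kalinda Park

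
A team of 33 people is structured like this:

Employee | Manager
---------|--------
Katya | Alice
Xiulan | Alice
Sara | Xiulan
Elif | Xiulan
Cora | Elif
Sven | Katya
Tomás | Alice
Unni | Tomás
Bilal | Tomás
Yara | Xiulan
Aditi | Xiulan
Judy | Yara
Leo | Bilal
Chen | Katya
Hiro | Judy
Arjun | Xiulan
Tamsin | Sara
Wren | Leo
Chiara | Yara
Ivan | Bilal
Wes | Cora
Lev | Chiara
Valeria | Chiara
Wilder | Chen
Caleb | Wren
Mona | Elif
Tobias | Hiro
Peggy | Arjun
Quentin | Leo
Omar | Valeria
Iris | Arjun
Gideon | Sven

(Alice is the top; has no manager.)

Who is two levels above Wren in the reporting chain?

Wren reports to Leo, and Leo reports to Bilal. So Wren's skip-level manager is Bilal.

Bilal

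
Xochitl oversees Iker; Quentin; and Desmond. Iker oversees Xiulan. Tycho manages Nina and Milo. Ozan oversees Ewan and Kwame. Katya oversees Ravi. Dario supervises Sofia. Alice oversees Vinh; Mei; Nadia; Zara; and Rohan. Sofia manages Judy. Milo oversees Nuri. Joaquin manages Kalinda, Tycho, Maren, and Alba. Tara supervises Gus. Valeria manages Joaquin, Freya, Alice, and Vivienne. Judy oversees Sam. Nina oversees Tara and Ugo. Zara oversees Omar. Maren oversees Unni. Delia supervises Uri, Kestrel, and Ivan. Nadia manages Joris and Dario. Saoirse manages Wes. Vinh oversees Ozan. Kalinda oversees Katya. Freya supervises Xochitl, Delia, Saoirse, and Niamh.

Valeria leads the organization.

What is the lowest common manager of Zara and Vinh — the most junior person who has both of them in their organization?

Alice

Zara's chain of managers is Alice, Valeria. Vinh's chain of managers is Alice, Valeria. The first manager that appears in both chains is Alice.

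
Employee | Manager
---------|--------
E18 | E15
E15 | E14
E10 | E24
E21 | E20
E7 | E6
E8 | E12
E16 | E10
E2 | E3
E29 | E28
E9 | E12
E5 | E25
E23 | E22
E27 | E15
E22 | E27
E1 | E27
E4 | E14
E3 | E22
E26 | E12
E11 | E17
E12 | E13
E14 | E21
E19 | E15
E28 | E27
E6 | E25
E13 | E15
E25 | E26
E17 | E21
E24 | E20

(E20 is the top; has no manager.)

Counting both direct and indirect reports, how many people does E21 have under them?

24

E21 directly manages E14, E17. Under E14: E4, E15, E19, E18, E13, E12, E9, E8, E26, E25, E5, E6, E7, E27, E1, E28, E29, E22, E23, E3, E2 (21). Under E17: E11 (1). So E21's organization is 2 direct reports plus everyone under them: 22 + 2 = 24.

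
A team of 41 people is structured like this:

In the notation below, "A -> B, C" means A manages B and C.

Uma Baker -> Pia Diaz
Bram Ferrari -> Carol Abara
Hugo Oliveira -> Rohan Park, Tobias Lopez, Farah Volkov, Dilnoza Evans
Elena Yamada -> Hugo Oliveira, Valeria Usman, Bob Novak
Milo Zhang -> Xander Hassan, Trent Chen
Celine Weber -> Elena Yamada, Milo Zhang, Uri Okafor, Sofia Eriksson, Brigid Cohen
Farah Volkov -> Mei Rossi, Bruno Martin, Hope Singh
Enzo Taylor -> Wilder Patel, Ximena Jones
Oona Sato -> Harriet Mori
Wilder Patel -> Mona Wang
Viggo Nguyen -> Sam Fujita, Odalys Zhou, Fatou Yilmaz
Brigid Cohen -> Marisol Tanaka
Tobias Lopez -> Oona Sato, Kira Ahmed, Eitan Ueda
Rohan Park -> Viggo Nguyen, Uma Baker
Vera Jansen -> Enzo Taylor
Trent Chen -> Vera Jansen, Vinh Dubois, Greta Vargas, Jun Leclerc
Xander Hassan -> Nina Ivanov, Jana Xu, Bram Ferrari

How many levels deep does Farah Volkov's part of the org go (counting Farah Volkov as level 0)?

1

The longest chain under Farah Volkov runs Farah Volkov → Hope Singh, which is 1 level below Farah Volkov.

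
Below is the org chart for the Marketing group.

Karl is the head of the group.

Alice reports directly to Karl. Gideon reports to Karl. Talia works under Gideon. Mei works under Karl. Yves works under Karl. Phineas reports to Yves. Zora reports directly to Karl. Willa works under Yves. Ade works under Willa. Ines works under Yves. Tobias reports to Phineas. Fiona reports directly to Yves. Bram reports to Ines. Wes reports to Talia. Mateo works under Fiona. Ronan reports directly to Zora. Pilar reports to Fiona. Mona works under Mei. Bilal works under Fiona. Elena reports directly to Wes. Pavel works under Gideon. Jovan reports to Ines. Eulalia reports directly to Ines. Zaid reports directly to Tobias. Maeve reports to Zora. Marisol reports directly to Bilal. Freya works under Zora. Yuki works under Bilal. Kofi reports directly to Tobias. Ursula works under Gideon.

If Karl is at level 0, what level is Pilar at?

3

Chain from Pilar up to Karl: Pilar → Fiona → Yves → Karl. That is 3 steps up, so Pilar is 3 levels below Karl.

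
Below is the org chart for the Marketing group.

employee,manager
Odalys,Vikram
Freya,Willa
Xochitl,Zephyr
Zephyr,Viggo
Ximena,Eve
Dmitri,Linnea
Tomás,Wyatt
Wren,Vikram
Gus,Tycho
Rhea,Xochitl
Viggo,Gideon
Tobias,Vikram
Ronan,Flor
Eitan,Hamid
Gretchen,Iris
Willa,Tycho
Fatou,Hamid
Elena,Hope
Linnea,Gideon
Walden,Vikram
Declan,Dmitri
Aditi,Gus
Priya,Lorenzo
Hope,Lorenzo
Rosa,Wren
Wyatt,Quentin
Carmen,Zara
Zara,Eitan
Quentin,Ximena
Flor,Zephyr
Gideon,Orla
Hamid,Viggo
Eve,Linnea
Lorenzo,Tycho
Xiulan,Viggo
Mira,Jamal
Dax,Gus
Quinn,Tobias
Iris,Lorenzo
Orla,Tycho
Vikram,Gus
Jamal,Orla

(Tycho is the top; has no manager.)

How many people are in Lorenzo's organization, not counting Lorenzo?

Lorenzo directly manages Hope, Iris, Priya. Under Hope: Elena (1). Under Iris: Gretchen (1). Priya has no reports. So Lorenzo's organization is 3 direct reports plus everyone under them: 2 + 2 + 1 = 5.

5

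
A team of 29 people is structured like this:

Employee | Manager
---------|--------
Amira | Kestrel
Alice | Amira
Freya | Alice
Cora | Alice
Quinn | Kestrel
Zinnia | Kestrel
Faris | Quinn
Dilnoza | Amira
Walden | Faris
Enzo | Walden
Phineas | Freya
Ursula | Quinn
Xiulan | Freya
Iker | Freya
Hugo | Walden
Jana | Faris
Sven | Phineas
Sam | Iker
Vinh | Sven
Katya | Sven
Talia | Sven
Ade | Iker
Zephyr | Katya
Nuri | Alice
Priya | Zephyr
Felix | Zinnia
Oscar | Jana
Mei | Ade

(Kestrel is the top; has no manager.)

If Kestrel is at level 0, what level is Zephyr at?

Chain from Zephyr up to Kestrel: Zephyr → Katya → Sven → Phineas → Freya → Alice → Amira → Kestrel. That is 7 steps up, so Zephyr is 7 levels below Kestrel.

7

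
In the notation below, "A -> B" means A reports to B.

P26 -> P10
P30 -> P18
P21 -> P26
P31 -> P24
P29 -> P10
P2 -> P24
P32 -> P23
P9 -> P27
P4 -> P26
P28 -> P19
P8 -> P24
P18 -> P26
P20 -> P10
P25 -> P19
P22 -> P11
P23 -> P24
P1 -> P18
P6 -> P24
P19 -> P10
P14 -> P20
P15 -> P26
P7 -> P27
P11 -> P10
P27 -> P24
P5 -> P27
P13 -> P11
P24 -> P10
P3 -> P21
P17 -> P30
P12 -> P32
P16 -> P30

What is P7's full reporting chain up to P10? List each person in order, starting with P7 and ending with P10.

P7 reports to P27. P27 reports to P24. P24 reports to P10. P10 is at the top.

P7 -> P27 -> P24 -> P10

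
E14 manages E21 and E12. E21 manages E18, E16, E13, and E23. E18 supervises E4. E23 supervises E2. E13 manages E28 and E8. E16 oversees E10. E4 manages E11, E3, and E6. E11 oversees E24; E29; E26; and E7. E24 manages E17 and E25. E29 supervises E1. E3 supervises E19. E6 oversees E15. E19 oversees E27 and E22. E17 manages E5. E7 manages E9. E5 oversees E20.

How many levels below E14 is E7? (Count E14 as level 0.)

Chain from E7 up to E14: E7 → E11 → E4 → E18 → E21 → E14. That is 5 steps up, so E7 is 5 levels below E14.

5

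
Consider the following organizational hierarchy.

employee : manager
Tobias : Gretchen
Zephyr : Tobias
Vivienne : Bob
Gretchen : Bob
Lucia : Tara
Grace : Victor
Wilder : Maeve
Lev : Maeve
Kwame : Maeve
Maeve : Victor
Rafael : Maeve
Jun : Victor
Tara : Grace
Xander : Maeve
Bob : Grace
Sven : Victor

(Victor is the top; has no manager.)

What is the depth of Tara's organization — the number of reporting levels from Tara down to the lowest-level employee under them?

1

The longest chain under Tara runs Tara → Lucia, which is 1 level below Tara.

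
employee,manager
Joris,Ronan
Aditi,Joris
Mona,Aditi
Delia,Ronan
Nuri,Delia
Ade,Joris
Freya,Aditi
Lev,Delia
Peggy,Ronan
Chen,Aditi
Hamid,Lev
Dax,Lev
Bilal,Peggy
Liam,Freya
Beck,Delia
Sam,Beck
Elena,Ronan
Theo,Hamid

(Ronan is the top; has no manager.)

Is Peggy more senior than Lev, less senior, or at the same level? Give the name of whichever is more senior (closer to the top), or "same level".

Peggy

Peggy is 1 level below Ronan; Lev is 2. Peggy is higher.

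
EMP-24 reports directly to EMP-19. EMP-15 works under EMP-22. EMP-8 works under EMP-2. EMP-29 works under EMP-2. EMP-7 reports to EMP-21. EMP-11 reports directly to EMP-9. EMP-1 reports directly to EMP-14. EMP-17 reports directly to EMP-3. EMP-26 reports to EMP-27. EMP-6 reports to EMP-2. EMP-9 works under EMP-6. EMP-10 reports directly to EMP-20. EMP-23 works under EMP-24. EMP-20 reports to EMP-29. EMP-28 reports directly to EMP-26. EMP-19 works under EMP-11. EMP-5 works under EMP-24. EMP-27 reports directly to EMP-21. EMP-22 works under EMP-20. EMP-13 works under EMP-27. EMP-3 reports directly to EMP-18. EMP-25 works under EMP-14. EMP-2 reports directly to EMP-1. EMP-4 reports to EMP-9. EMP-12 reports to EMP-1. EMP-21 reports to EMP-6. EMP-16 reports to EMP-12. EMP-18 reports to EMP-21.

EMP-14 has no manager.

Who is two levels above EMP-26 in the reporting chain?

EMP-21

EMP-26 reports to EMP-27, and EMP-27 reports to EMP-21. So EMP-26's skip-level manager is EMP-21.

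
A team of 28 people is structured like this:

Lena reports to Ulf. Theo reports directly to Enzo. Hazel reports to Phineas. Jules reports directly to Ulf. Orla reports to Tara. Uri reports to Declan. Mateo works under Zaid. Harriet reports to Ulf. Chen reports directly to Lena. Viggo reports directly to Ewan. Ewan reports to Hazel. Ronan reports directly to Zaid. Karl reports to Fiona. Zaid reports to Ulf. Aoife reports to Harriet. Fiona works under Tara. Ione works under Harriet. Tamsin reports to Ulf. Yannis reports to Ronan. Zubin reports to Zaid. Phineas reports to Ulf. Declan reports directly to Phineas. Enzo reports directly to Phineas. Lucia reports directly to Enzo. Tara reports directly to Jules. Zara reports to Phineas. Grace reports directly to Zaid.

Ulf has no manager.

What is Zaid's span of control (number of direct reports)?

Zaid directly manages Ronan, Grace, Zubin, Mateo. That is 4 direct reports.

4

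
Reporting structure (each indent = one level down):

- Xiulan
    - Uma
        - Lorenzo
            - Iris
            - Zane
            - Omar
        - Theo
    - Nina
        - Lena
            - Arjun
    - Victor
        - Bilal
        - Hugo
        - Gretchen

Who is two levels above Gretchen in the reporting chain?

Gretchen reports to Victor, and Victor reports to Xiulan. So Gretchen's skip-level manager is Xiulan.

Xiulan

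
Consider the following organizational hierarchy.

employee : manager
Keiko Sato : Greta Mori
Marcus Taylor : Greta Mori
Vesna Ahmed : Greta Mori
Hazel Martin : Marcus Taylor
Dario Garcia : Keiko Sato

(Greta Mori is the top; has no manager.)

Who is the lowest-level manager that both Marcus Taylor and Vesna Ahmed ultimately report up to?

Greta Mori

Marcus Taylor's chain of managers is Greta Mori. Vesna Ahmed's chain of managers is Greta Mori. The first manager that appears in both chains is Greta Mori.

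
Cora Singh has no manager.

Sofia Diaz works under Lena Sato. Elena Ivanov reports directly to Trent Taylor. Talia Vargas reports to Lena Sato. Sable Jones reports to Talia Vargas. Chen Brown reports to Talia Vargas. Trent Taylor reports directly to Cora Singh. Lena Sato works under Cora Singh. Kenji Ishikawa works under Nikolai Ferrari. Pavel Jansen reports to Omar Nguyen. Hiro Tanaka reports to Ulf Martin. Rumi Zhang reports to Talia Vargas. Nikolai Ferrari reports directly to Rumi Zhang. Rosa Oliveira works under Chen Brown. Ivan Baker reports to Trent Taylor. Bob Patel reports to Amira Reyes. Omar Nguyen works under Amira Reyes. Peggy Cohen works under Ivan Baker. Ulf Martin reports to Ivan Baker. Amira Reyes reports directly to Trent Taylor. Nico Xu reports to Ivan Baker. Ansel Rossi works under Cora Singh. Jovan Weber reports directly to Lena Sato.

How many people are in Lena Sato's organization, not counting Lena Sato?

Lena Sato directly manages Talia Vargas, Sofia Diaz, Jovan Weber. Under Talia Vargas: Chen Brown, Rosa Oliveira, Sable Jones, Rumi Zhang, Nikolai Ferrari, Kenji Ishikawa (6). Sofia Diaz has no reports. Jovan Weber has no reports. So Lena Sato's organization is 3 direct reports plus everyone under them: 7 + 1 + 1 = 9.

9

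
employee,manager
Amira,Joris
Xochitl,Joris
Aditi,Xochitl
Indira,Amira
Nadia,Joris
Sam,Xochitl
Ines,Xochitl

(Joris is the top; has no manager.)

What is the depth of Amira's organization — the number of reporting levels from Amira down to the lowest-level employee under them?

1

The longest chain under Amira runs Amira → Indira, which is 1 level below Amira.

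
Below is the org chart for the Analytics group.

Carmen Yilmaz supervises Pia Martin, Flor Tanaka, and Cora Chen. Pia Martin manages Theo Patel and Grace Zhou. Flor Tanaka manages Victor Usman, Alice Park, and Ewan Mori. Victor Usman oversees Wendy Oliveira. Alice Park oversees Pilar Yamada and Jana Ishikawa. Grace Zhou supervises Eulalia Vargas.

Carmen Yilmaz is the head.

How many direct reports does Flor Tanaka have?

Flor Tanaka directly manages Victor Usman, Alice Park, Ewan Mori. That is 3 direct reports.

3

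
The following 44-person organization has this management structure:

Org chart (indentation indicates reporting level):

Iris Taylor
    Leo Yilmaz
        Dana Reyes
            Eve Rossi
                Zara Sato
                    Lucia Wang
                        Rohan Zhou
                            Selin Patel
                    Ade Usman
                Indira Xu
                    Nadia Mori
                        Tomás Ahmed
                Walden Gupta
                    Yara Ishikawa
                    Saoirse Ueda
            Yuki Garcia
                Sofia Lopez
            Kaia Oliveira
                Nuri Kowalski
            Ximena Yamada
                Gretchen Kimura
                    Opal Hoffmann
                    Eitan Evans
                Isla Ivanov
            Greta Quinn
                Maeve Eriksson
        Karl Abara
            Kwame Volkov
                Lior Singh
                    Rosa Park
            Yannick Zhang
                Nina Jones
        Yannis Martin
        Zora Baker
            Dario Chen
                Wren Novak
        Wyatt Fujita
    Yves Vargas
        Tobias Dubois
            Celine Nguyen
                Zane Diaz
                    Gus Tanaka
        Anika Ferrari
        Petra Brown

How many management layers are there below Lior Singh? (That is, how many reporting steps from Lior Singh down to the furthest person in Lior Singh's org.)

The longest chain under Lior Singh runs Lior Singh → Rosa Park, which is 1 level below Lior Singh.

1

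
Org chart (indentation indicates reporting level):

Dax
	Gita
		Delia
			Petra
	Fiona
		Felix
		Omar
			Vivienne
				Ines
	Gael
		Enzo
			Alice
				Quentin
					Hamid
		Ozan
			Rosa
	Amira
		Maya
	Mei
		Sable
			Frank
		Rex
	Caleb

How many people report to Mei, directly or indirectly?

Mei directly manages Sable, Rex. Under Sable: Frank (1). Rex has no reports. So Mei's organization is 2 direct reports plus everyone under them: 2 + 1 = 3.

3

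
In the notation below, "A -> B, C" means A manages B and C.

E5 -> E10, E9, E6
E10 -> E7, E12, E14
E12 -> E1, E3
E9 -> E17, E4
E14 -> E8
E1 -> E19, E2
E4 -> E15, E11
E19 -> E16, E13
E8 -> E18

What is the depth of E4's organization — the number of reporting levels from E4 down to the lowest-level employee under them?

The longest chain under E4 runs E4 → E11, which is 1 level below E4.

1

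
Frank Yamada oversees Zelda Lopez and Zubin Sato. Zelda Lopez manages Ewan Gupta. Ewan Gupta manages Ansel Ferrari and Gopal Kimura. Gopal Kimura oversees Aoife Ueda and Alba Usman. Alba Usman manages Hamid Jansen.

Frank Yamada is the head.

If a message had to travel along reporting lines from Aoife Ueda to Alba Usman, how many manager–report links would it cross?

Aoife Ueda is 1 level below Gopal Kimura, and Alba Usman is 1 level below Gopal Kimura (their lowest common manager). The shortest path runs up from Aoife Ueda to Gopal Kimura and back down to Alba Usman: 1 + 1 = 2 links.

2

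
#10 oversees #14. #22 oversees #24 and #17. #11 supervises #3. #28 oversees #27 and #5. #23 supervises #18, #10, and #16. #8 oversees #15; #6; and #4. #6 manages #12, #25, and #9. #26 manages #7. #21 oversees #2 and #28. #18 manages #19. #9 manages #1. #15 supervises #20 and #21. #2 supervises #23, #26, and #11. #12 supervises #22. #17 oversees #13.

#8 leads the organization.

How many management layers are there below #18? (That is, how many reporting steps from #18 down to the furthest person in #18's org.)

The longest chain under #18 runs #18 → #19, which is 1 level below #18.

1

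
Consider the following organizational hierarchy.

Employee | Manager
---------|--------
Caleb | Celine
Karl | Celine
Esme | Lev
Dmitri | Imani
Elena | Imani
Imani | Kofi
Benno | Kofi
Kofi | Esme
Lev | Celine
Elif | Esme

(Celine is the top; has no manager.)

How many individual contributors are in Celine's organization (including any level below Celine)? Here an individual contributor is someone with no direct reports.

6

The people in Celine's organization with no one reporting to them are Caleb, Karl, Elif, Benno, Elena, Dmitri. That is 6.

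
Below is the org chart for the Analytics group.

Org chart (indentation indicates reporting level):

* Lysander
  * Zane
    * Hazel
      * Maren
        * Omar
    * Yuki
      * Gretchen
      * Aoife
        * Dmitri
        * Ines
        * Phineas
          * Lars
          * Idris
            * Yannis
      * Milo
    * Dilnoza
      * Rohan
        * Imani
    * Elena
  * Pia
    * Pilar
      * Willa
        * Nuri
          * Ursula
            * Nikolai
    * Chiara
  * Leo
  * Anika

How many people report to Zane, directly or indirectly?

17

Zane directly manages Hazel, Yuki, Dilnoza, Elena. Under Hazel: Maren, Omar (2). Under Yuki: Milo, Aoife, Phineas, Idris, Yannis, Lars, Ines, Dmitri, Gretchen (9). Under Dilnoza: Rohan, Imani (2). Elena has no reports. So Zane's organization is 4 direct reports plus everyone under them: 3 + 10 + 3 + 1 = 17.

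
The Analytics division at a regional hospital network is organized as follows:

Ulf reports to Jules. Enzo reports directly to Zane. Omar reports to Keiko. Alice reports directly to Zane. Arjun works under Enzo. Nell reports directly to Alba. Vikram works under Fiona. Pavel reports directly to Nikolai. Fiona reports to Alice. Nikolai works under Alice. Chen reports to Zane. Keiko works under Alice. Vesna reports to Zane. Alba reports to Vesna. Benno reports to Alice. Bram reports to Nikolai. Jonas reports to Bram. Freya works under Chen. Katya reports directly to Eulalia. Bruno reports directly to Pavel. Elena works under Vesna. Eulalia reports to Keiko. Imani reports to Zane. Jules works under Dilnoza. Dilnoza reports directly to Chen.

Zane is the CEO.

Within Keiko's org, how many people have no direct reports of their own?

The people in Keiko's organization with no one reporting to them are Omar, Katya. That is 2.

2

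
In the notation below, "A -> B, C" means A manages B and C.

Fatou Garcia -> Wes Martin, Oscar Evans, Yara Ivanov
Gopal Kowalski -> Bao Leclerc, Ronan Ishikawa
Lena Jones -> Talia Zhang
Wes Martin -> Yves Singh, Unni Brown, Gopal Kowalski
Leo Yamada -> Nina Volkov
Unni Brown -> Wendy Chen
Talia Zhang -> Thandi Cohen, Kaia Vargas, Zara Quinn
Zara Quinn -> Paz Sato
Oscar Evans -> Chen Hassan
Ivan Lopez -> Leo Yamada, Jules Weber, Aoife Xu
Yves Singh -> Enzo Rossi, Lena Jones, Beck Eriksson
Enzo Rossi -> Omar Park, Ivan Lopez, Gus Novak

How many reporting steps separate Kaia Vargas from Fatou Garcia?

Chain from Kaia Vargas up to Fatou Garcia: Kaia Vargas → Talia Zhang → Lena Jones → Yves Singh → Wes Martin → Fatou Garcia. That is 5 steps up, so Kaia Vargas is 5 levels below Fatou Garcia.

5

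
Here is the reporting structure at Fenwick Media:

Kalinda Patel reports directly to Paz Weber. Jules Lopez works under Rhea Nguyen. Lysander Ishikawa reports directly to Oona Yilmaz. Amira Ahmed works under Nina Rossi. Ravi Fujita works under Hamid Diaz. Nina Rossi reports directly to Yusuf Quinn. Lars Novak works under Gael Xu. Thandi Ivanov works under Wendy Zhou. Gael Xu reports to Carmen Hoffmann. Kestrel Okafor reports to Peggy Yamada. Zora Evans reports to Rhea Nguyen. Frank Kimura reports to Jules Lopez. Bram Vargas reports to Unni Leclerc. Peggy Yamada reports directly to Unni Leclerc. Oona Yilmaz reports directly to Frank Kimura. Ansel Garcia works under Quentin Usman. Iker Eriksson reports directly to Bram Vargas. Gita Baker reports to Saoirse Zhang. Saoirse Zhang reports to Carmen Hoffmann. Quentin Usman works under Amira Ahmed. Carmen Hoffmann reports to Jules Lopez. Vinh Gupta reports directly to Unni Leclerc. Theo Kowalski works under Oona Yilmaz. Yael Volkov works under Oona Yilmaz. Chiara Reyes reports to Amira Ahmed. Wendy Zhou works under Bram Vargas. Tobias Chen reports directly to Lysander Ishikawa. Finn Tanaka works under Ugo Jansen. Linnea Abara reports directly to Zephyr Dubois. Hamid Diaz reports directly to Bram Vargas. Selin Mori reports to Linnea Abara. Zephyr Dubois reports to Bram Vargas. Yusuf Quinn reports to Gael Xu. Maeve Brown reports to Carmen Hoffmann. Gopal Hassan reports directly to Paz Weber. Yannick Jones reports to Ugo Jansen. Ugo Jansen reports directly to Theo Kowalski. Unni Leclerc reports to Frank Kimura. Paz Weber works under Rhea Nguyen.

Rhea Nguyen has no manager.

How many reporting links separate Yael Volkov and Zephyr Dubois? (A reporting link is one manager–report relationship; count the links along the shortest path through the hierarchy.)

5

Yael Volkov is 2 levels below Frank Kimura, and Zephyr Dubois is 3 levels below Frank Kimura (their lowest common manager). The shortest path runs up from Yael Volkov to Frank Kimura and back down to Zephyr Dubois: 2 + 3 = 5 links.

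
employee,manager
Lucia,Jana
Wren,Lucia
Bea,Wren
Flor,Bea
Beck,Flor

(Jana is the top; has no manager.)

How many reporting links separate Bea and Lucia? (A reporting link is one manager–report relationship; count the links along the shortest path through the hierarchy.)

Bea is in Lucia's organization: the chain from Bea up to Lucia is Bea → Wren → Lucia, which is 2 links.

2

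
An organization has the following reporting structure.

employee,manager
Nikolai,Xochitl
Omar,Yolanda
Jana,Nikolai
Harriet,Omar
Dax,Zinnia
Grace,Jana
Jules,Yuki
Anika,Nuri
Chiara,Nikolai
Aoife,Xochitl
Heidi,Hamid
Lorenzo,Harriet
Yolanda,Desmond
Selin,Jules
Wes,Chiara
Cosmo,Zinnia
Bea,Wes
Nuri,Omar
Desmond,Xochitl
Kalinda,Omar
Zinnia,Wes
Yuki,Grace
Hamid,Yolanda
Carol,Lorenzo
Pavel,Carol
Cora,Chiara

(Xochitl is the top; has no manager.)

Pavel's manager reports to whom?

Pavel reports to Carol, and Carol reports to Lorenzo. So Pavel's skip-level manager is Lorenzo.

Lorenzo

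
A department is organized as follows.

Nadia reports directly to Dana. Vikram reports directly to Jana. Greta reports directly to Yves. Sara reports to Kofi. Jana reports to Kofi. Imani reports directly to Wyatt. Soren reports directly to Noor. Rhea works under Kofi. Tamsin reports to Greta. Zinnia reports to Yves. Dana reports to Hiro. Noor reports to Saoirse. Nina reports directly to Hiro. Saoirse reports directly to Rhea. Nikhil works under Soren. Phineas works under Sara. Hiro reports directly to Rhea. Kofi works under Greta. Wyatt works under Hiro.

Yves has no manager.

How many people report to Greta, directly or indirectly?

17

Greta directly manages Kofi, Tamsin. Under Kofi: Jana, Vikram, Sara, Phineas, Rhea, Hiro, Nina, Dana, Nadia, Wyatt, Imani, Saoirse, Noor, Soren, Nikhil (15). Tamsin has no reports. So Greta's organization is 2 direct reports plus everyone under them: 16 + 1 = 17.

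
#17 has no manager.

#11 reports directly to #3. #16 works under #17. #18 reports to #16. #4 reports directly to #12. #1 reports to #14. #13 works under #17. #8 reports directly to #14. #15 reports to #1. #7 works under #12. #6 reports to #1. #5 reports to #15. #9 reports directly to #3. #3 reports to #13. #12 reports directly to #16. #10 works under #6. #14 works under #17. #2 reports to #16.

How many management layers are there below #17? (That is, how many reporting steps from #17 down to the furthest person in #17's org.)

4

The longest chain under #17 runs #17 → #14 → #1 → #15 → #5, which is 4 levels below #17.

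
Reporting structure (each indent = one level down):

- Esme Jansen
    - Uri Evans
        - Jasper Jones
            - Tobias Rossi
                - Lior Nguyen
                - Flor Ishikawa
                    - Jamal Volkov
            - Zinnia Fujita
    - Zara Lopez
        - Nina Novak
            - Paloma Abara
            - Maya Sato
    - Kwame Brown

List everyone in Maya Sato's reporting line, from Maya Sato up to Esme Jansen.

Maya Sato reports to Nina Novak. Nina Novak reports to Zara Lopez. Zara Lopez reports to Esme Jansen. Esme Jansen is at the top.

Maya Sato -> Nina Novak -> Zara Lopez -> Esme Jansen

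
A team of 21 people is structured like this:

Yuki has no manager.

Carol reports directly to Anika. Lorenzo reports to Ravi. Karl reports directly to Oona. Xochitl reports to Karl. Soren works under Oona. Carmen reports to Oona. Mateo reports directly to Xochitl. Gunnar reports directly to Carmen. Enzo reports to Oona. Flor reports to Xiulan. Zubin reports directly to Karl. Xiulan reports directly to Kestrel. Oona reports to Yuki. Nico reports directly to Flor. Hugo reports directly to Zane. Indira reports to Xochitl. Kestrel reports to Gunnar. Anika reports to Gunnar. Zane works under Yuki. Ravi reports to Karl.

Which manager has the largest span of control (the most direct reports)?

Oona

Direct-report counts: Yuki has 2; Oona has 4; Karl has 3; Ravi has 1; Xochitl has 2; Carmen has 1; Gunnar has 2; Anika has 1; Kestrel has 1; Xiulan has 1; Flor has 1; Zane has 1. The largest is 4, held by Oona.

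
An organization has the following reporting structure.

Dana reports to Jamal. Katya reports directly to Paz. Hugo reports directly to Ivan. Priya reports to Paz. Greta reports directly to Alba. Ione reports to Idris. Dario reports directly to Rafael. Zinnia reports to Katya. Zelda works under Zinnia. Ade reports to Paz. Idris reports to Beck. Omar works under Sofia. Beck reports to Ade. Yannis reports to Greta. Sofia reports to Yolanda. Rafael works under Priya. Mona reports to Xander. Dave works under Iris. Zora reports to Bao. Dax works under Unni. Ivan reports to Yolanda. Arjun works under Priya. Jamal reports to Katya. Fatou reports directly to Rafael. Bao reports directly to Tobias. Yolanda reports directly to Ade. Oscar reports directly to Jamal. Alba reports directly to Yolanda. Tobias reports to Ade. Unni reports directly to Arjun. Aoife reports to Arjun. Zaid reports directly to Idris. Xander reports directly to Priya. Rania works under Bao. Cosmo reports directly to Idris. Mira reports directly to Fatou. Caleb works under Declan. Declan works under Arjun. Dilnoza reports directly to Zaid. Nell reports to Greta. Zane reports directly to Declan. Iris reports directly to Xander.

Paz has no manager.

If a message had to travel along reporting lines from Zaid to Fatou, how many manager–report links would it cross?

7

Zaid is 4 levels below Paz, and Fatou is 3 levels below Paz (their lowest common manager). The shortest path runs up from Zaid to Paz and back down to Fatou: 4 + 3 = 7 links.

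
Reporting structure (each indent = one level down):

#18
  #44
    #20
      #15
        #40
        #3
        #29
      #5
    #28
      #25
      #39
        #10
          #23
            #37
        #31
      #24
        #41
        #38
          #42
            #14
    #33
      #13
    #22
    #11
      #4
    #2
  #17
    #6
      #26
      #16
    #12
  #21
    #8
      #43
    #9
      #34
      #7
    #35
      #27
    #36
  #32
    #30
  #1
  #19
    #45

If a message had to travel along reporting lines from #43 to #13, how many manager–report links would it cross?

6

#43 is 3 levels below #18, and #13 is 3 levels below #18 (their lowest common manager). The shortest path runs up from #43 to #18 and back down to #13: 3 + 3 = 6 links.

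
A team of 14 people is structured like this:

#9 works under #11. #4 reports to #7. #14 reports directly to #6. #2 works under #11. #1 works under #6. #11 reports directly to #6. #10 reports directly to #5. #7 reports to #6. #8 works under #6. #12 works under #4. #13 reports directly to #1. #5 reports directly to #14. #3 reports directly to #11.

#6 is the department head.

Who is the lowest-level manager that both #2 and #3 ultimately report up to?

#11

#2's chain of managers is #11, #6. #3's chain of managers is #11, #6. The first manager that appears in both chains is #11.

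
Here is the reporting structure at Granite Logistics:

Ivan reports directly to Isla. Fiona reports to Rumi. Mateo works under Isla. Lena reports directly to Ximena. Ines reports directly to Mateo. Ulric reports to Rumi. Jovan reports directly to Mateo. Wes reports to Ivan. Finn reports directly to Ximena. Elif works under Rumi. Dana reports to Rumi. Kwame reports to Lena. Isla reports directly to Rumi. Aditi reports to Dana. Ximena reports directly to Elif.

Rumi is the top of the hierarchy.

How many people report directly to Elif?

Elif directly manages Ximena. That is 1 direct report.

1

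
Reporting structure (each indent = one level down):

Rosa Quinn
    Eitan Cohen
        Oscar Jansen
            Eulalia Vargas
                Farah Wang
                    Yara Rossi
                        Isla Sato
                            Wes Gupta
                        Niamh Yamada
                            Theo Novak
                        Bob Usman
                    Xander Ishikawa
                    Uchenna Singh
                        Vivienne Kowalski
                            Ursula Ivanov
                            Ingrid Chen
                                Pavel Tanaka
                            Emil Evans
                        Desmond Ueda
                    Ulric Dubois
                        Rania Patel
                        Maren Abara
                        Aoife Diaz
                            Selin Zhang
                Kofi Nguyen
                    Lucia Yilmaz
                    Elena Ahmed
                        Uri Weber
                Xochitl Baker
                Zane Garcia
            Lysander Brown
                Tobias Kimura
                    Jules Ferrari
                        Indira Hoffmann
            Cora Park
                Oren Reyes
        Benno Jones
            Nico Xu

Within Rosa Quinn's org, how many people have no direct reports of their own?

18

The people in Rosa Quinn's organization with no one reporting to them are Nico Xu, Oren Reyes, Indira Hoffmann, Zane Garcia, Xochitl Baker, Uri Weber, Lucia Yilmaz, Selin Zhang, Maren Abara, Rania Patel, Desmond Ueda, Emil Evans, Pavel Tanaka, Ursula Ivanov, Xander Ishikawa, Bob Usman, Theo Novak, Wes Gupta. That is 18.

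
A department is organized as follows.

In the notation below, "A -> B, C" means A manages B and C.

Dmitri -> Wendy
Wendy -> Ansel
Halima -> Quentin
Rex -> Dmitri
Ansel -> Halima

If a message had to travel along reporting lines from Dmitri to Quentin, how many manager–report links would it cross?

4

Quentin is in Dmitri's organization: the chain from Quentin up to Dmitri is Quentin → Halima → Ansel → Wendy → Dmitri, which is 4 links.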